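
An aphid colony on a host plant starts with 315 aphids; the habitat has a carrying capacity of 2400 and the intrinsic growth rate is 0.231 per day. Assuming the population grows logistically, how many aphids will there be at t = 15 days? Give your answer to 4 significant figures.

1988 aphids

A = (K − N₀)/N₀ = (2400 − 315)/315 = 6.619.
N(t) = K/(1 + A·e^(−rt)) = 2400/(1 + 6.619×e^(−0.231×15)).
e^(−3.465) = 0.031273; denominator = 1 + 6.619×0.031273 = 1.207.
N = 2400/1.207 = 1988.41.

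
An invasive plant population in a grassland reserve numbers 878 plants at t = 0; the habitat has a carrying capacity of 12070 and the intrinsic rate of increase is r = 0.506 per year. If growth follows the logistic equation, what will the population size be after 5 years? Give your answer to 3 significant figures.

A = (K − N₀)/N₀ = (12070 − 878)/878 = 12.747.
N(t) = K/(1 + A·e^(−rt)) = 12070/(1 + 12.747×e^(−0.506×5)).
e^(−2.53) = 0.079659; denominator = 1 + 12.747×0.079659 = 2.0154.
N = 12070/2.0154 = 5988.81.

5990 plants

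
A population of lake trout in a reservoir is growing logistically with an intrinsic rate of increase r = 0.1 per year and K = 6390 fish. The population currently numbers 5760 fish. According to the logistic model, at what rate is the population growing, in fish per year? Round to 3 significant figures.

56.8 fish per year

dN/dt = rN(1 − N/K) = 0.1 × 5760 × (1 − 5760/6390).
1 − 5760/6390 = 0.098592; dN/dt = 0.1 × 5760 × 0.098592 = 56.789.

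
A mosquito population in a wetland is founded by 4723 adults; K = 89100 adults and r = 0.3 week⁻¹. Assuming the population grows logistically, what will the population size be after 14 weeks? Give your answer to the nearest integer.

A = (K − N₀)/N₀ = (89100 − 4723)/4723 = 17.865.
N(t) = K/(1 + A·e^(−rt)) = 89100/(1 + 17.865×e^(−0.3×14)).
e^(−4.2) = 0.014996; denominator = 1 + 17.865×0.014996 = 1.2679.
N = 89100/1.2679 = 70273.8.

70274 adults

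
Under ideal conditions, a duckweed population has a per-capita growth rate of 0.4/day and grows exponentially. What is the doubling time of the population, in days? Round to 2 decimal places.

Doubling time t_d = ln(2)/r = 0.6931/0.4 = 1.7329.

1.73 days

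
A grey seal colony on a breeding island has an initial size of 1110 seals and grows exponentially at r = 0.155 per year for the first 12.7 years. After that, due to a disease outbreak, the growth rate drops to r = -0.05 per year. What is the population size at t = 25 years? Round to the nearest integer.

Phase 1: N(12.7) = 1110·e^(0.155×12.7) = 1110·e^1.968 = 7947.52.
Phase 2 runs for 25 − 12.7 = 12.3 years at r = -0.05.
N(25) = 7947.52·e^(-0.05×12.3) = 7947.52·e^-0.615 = 4296.75.

4297 seals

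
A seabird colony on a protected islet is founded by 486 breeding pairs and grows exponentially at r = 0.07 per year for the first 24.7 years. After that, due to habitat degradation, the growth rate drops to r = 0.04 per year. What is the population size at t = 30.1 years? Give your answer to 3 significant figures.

3400 breeding pairs

Phase 1: N(24.7) = 486·e^(0.07×24.7) = 486·e^1.729 = 2738.62.
Phase 2 runs for 30.1 − 24.7 = 5.4 years at r = 0.04.
N(30.1) = 2738.62·e^(0.04×5.4) = 2738.62·e^0.216 = 3398.91.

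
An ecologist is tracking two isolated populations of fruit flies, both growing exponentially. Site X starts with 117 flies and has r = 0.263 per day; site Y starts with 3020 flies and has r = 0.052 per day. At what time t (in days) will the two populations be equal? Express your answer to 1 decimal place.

15.4 days

Set 117·e^(0.263t) = 3020·e^(0.052t).
e^((0.263 − 0.052)t) = 3020/117 → e^(0.211·t) = 25.812.
0.211·t = ln(25.812) = 3.2508, so t = 3.2508/0.211 = 15.407.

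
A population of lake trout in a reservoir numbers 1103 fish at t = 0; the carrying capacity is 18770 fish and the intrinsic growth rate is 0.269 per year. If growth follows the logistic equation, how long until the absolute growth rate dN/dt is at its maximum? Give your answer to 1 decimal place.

Logistic growth is fastest at N = K/2 = 9385.
A = (K − N₀)/N₀ = 16.017. Set K/(1 + A·e^(−rt)) = K/2 → A·e^(−rt) = 1.
e^(−0.269t) = 1/16.017 = 0.0624328, so t = ln(16.017)/0.269 = 2.7737/0.269 = 10.311.

10.3 years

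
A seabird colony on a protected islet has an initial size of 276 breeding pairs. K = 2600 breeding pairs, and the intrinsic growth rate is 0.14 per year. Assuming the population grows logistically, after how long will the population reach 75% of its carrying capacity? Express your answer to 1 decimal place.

A = (K − N₀)/N₀ = (2600 − 276)/276 = 8.4203.
Solve 2600/(1 + 8.4203·e^(−0.14t)) = 1950: 1 + 8.4203·e^(−0.14t) = 1.3333, so e^(−0.14t) = 0.0395869.
−0.14·t = ln(0.0395869) = -3.2293, so t = 3.2293/0.14 = 23.066.

23.1 years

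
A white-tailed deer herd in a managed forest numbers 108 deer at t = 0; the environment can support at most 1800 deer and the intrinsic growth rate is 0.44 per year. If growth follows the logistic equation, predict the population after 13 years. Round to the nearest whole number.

1712 deer

A = (K − N₀)/N₀ = (1800 − 108)/108 = 15.667.
N(t) = K/(1 + A·e^(−rt)) = 1800/(1 + 15.667×e^(−0.44×13)).
e^(−5.72) = 0.0032797; denominator = 1 + 15.667×0.0032797 = 1.0514.
N = 1800/1.0514 = 1712.03.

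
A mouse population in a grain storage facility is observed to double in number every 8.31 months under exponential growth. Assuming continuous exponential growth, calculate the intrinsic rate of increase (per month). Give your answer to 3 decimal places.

0.083 per month

r = ln(2)/t_d = 0.6931/8.31 = 0.083411.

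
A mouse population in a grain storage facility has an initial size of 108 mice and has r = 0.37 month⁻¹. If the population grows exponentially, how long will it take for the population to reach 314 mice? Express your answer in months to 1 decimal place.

2.9 months

Set N₀·e^(rt) = 314: e^(0.37·t) = 314/108 = 2.9074.
0.37·t = ln(2.9074) = 1.0673, so t = 1.0673/0.37 = 2.8845.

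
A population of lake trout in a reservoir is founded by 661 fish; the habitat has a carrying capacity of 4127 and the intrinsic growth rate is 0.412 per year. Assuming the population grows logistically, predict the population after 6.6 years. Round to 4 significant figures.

3067 fish

A = (K − N₀)/N₀ = (4127 − 661)/661 = 5.2436.
N(t) = K/(1 + A·e^(−rt)) = 4127/(1 + 5.2436×e^(−0.412×6.6)).
e^(−2.719) = 0.065927; denominator = 1 + 5.2436×0.065927 = 1.3457.
N = 4127/1.3457 = 3066.82.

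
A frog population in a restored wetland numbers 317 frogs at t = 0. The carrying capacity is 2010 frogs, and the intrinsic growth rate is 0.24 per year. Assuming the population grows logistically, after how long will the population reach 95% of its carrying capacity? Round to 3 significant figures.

A = (K − N₀)/N₀ = (2010 − 317)/317 = 5.3407.
Solve 2010/(1 + 5.3407·e^(−0.24t)) = 1909.5: 1 + 5.3407·e^(−0.24t) = 1.0526, so e^(−0.24t) = 0.00985482.
−0.24·t = ln(0.00985482) = -4.6198, so t = 4.6198/0.24 = 19.249.

19.2 years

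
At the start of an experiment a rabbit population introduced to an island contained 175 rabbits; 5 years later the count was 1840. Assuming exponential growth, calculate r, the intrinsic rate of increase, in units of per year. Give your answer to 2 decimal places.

0.47 per year

From N(t) = N₀·e^(rt): e^(r·5) = 1840/175 = 10.514.
r·5 = ln(10.514) = 2.3527, so r = 2.3527/5 = 0.47055.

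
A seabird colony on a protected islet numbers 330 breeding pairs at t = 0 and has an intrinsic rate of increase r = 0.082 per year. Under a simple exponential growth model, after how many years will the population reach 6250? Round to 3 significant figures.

35.9 years

Set N₀·e^(rt) = 6250: e^(0.082·t) = 6250/330 = 18.939.
0.082·t = ln(18.939) = 2.9412, so t = 2.9412/0.082 = 35.869.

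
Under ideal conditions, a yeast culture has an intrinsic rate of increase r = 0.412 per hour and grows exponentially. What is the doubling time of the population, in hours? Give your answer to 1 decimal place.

Doubling time t_d = ln(2)/r = 0.6931/0.412 = 1.6824.

1.7 hours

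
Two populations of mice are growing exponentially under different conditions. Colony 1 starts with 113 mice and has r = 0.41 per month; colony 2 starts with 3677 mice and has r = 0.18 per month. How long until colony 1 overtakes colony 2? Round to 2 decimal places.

Set 113·e^(0.41t) = 3677·e^(0.18t).
e^((0.41 − 0.18)t) = 3677/113 → e^(0.23·t) = 32.54.
0.23·t = ln(32.54) = 3.4825, so t = 3.4825/0.23 = 15.141.

15.14 months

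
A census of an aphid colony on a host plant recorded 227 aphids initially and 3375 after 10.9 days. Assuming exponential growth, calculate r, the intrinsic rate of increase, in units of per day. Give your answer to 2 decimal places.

From N(t) = N₀·e^(rt): e^(r·10.9) = 3375/227 = 14.868.
r·10.9 = ln(14.868) = 2.6992, so r = 2.6992/10.9 = 0.24763.

0.25 per day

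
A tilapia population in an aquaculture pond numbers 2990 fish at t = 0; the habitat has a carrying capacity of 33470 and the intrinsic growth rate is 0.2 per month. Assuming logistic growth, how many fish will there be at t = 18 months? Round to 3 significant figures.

A = (K − N₀)/N₀ = (33470 − 2990)/2990 = 10.194.
N(t) = K/(1 + A·e^(−rt)) = 33470/(1 + 10.194×e^(−0.2×18)).
e^(−3.6) = 0.027324; denominator = 1 + 10.194×0.027324 = 1.2785.
N = 33470/1.2785 = 26178.3.

26200 fish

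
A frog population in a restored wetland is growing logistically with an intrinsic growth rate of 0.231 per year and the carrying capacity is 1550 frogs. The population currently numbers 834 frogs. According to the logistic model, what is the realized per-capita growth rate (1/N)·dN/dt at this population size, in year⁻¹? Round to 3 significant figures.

0.107 per year

(1/N)·dN/dt = r(1 − N/K) = 0.231 × (1 − 834/1550).
= 0.231 × 0.46194 = 0.10671.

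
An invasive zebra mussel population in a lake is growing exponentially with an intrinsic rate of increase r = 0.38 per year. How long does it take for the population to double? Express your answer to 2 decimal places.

1.82 years

Doubling time t_d = ln(2)/r = 0.6931/0.38 = 1.8241.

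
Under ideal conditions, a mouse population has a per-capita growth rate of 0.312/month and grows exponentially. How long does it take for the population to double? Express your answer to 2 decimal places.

2.22 months

Doubling time t_d = ln(2)/r = 0.6931/0.312 = 2.2216.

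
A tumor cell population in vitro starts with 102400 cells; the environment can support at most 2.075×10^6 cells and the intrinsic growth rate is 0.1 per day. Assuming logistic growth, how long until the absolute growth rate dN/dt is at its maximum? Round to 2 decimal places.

Logistic growth is fastest at N = K/2 = 1.0375×10^6.
A = (K − N₀)/N₀ = 19.264. Set K/(1 + A·e^(−rt)) = K/2 → A·e^(−rt) = 1.
e^(−0.1t) = 1/19.264 = 0.0519112, so t = ln(19.264)/0.1 = 2.9582/0.1 = 29.582.

29.58 days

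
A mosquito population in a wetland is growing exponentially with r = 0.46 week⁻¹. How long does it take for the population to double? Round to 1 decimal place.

1.5 weeks

Doubling time t_d = ln(2)/r = 0.6931/0.46 = 1.5068.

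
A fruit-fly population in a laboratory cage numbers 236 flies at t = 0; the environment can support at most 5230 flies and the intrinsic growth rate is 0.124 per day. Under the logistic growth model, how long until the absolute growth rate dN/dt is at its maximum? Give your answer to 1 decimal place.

Logistic growth is fastest at N = K/2 = 2615.
A = (K − N₀)/N₀ = 21.161. Set K/(1 + A·e^(−rt)) = K/2 → A·e^(−rt) = 1.
e^(−0.124t) = 1/21.161 = 0.0472567, so t = ln(21.161)/0.124 = 3.0522/0.124 = 24.614.

24.6 days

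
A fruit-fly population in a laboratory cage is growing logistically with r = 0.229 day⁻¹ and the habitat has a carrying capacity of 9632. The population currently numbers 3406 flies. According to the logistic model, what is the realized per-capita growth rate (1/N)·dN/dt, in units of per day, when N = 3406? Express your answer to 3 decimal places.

0.148 per day

(1/N)·dN/dt = r(1 − N/K) = 0.229 × (1 − 3406/9632).
= 0.229 × 0.64639 = 0.14802.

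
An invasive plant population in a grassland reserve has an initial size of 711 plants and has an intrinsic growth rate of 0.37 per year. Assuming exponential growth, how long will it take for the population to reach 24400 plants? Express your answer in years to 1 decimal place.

Set N₀·e^(rt) = 24400: e^(0.37·t) = 24400/711 = 34.318.
0.37·t = ln(34.318) = 3.5357, so t = 3.5357/0.37 = 9.5559.

9.6 years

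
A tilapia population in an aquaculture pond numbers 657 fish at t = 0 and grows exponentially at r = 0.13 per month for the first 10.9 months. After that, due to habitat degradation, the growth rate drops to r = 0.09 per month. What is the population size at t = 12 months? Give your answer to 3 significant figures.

Phase 1: N(10.9) = 657·e^(0.13×10.9) = 657·e^1.417 = 2709.95.
Phase 2 runs for 12 − 10.9 = 1.1 months at r = 0.09.
N(12) = 2709.95·e^(0.09×1.1) = 2709.95·e^0.099 = 2991.96.

2990 fish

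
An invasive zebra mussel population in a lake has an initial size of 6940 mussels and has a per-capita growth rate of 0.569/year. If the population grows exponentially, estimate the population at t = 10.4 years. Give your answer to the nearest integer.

2578342 mussels

N(t) = N₀·e^(rt) = 6940 × e^(0.569×10.4) = 6940 × e^5.918.
e^5.918 ≈ 371.52, so N ≈ 6940 × 371.52 = 2.578342×10^6.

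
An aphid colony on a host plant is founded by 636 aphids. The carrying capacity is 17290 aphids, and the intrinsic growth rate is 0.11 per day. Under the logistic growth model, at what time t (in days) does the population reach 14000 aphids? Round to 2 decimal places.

42.85 days

A = (K − N₀)/N₀ = (17290 − 636)/636 = 26.186.
Solve 17290/(1 + 26.186·e^(−0.11t)) = 14000: 1 + 26.186·e^(−0.11t) = 1.235, so e^(−0.11t) = 0.00897442.
−0.11·t = ln(0.00897442) = -4.7134, so t = 4.7134/0.11 = 42.849.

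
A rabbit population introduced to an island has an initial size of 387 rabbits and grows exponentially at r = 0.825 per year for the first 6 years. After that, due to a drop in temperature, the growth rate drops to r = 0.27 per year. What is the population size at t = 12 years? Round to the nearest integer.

Phase 1: N(6) = 387·e^(0.825×6) = 387·e^4.95 = 54634.7.
Phase 2 runs for 12 − 6 = 6 years at r = 0.27.
N(12) = 54634.7·e^(0.27×6) = 54634.7·e^1.62 = 276074.

276074 rabbits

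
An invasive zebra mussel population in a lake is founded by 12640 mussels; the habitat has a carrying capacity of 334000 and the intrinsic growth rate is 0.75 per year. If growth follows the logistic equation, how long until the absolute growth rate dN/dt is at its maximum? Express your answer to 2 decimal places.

Logistic growth is fastest at N = K/2 = 167000.
A = (K − N₀)/N₀ = 25.424. Set K/(1 + A·e^(−rt)) = K/2 → A·e^(−rt) = 1.
e^(−0.75t) = 1/25.424 = 0.0393328, so t = ln(25.424)/0.75 = 3.2357/0.75 = 4.3143.

4.31 years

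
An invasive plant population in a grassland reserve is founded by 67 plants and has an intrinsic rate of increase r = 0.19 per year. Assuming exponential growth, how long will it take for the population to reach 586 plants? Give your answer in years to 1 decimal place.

Set N₀·e^(rt) = 586: e^(0.19·t) = 586/67 = 8.7463.
0.19·t = ln(8.7463) = 2.1686, so t = 2.1686/0.19 = 11.414.

11.4 years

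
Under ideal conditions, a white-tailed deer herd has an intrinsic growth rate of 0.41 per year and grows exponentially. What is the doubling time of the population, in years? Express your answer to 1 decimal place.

1.7 years

Doubling time t_d = ln(2)/r = 0.6931/0.41 = 1.6906.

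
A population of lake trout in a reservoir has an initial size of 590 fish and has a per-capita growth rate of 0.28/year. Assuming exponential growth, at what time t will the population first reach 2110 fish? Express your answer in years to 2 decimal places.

Set N₀·e^(rt) = 2110: e^(0.28·t) = 2110/590 = 3.5763.
0.28·t = ln(3.5763) = 1.2743, so t = 1.2743/0.28 = 4.5511.

4.55 years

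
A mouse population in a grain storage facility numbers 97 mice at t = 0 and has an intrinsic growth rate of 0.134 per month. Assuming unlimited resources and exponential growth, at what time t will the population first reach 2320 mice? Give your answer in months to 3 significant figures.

23.7 months

Set N₀·e^(rt) = 2320: e^(0.134·t) = 2320/97 = 23.918.
0.134·t = ln(23.918) = 3.1746, so t = 3.1746/0.134 = 23.691.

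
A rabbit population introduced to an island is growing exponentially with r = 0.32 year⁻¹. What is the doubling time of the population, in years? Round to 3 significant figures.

Doubling time t_d = ln(2)/r = 0.6931/0.32 = 2.1661.

2.17 years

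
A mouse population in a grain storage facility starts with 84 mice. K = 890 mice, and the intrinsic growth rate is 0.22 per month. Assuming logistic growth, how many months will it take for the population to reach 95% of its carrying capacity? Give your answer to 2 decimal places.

A = (K − N₀)/N₀ = (890 − 84)/84 = 9.5952.
Solve 890/(1 + 9.5952·e^(−0.22t)) = 845.5: 1 + 9.5952·e^(−0.22t) = 1.0526, so e^(−0.22t) = 0.00548518.
−0.22·t = ln(0.00548518) = -5.2057, so t = 5.2057/0.22 = 23.662.

23.66 months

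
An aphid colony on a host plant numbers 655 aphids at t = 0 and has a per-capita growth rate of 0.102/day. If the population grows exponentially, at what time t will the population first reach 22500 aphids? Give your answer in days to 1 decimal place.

Set N₀·e^(rt) = 22500: e^(0.102·t) = 22500/655 = 34.351.
0.102·t = ln(34.351) = 3.5366, so t = 3.5366/0.102 = 34.673.

34.7 days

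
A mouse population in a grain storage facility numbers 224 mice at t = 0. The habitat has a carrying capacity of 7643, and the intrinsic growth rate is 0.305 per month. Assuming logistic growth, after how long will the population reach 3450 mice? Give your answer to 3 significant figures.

A = (K − N₀)/N₀ = (7643 − 224)/224 = 33.121.
Solve 7643/(1 + 33.121·e^(−0.305t)) = 3450: 1 + 33.121·e^(−0.305t) = 2.2154, so e^(−0.305t) = 0.0366951.
−0.305·t = ln(0.0366951) = -3.3051, so t = 3.3051/0.305 = 10.836.

10.8 months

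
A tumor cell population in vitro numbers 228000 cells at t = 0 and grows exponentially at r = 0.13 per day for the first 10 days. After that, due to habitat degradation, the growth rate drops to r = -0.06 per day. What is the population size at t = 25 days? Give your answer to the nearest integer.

Phase 1: N(10) = 228000·e^(0.13×10) = 228000·e^1.3 = 836600.
Phase 2 runs for 25 − 10 = 15 days at r = -0.06.
N(25) = 836600·e^(-0.06×15) = 836600·e^-0.9 = 340136.

340136 cells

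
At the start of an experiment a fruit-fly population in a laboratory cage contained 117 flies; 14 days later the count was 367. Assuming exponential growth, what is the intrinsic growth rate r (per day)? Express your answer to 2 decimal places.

0.08 per day

From N(t) = N₀·e^(rt): e^(r·14) = 367/117 = 3.1368.
r·14 = ln(3.1368) = 1.1432, so r = 1.1432/14 = 0.081656.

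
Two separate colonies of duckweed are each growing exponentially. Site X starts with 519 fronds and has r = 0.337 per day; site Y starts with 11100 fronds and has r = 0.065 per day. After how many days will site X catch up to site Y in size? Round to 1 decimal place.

Set 519·e^(0.337t) = 11100·e^(0.065t).
e^((0.337 − 0.065)t) = 11100/519 → e^(0.272·t) = 21.387.
0.272·t = ln(21.387) = 3.0628, so t = 3.0628/0.272 = 11.26.

11.3 days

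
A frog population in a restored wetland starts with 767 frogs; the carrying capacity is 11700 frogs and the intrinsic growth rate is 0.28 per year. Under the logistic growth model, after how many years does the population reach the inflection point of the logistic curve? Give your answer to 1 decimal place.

Logistic growth is fastest at N = K/2 = 5850.
A = (K − N₀)/N₀ = 14.254. Set K/(1 + A·e^(−rt)) = K/2 → A·e^(−rt) = 1.
e^(−0.28t) = 1/14.254 = 0.0701546, so t = ln(14.254)/0.28 = 2.6571/0.28 = 9.4895.

9.5 years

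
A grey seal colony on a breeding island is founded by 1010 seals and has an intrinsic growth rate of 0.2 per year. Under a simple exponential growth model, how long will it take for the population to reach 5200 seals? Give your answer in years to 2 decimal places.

8.19 years

Set N₀·e^(rt) = 5200: e^(0.2·t) = 5200/1010 = 5.1485.
0.2·t = ln(5.1485) = 1.6387, so t = 1.6387/0.2 = 8.1935.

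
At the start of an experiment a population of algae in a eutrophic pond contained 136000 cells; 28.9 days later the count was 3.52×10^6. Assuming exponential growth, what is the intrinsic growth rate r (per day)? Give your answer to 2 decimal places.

From N(t) = N₀·e^(rt): e^(r·28.9) = 3.52×10^6/136000 = 25.882.
r·28.9 = ln(25.882) = 3.2536, so r = 3.2536/28.9 = 0.11258.

0.11 per day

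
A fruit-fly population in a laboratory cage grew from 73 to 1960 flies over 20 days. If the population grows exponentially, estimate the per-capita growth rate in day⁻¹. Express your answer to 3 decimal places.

0.165 per day

From N(t) = N₀·e^(rt): e^(r·20) = 1960/73 = 26.849.
r·20 = ln(26.849) = 3.2902, so r = 3.2902/20 = 0.16451.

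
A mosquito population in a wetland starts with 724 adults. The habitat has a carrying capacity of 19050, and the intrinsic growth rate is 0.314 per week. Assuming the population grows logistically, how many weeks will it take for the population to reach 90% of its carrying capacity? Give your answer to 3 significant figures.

A = (K − N₀)/N₀ = (19050 − 724)/724 = 25.312.
Solve 19050/(1 + 25.312·e^(−0.314t)) = 17145: 1 + 25.312·e^(−0.314t) = 1.1111, so e^(−0.314t) = 0.00438963.
−0.314·t = ln(0.00438963) = -5.4285, so t = 5.4285/0.314 = 17.288.

17.3 weeks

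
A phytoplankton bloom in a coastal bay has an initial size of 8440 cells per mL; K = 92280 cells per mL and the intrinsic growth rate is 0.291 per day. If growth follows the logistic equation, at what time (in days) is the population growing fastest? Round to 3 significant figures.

Logistic growth is fastest at N = K/2 = 46140.
A = (K − N₀)/N₀ = 9.9336. Set K/(1 + A·e^(−rt)) = K/2 → A·e^(−rt) = 1.
e^(−0.291t) = 1/9.9336 = 0.100668, so t = ln(9.9336)/0.291 = 2.2959/0.291 = 7.8898.

7.89 days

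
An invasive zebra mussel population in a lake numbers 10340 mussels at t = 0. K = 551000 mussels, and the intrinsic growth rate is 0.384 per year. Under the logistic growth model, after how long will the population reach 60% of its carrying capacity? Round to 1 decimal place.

A = (K − N₀)/N₀ = (551000 − 10340)/10340 = 52.288.
Solve 551000/(1 + 52.288·e^(−0.384t)) = 330600: 1 + 52.288·e^(−0.384t) = 1.6667, so e^(−0.384t) = 0.0127498.
−0.384·t = ln(0.0127498) = -4.3622, so t = 4.3622/0.384 = 11.36.

11.4 years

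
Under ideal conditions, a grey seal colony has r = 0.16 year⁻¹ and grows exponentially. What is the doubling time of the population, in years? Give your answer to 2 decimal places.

Doubling time t_d = ln(2)/r = 0.6931/0.16 = 4.3322.

4.33 years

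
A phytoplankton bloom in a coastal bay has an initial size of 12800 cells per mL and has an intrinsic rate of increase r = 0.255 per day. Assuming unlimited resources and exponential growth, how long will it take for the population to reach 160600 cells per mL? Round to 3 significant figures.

Set N₀·e^(rt) = 160600: e^(0.255·t) = 160600/12800 = 12.547.
0.255·t = ln(12.547) = 2.5295, so t = 2.5295/0.255 = 9.9195.

9.92 days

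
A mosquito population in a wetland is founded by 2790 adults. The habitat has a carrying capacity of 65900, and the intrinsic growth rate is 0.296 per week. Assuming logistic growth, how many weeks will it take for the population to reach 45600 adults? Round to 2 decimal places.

A = (K − N₀)/N₀ = (65900 − 2790)/2790 = 22.62.
Solve 65900/(1 + 22.62·e^(−0.296t)) = 45600: 1 + 22.62·e^(−0.296t) = 1.4452, so e^(−0.296t) = 0.0196805.
−0.296·t = ln(0.0196805) = -3.9281, so t = 3.9281/0.296 = 13.271.

13.27 weeks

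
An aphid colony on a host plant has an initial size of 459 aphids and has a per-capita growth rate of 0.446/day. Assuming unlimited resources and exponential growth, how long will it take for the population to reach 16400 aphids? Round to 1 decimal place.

8.0 days

Set N₀·e^(rt) = 16400: e^(0.446·t) = 16400/459 = 35.73.
0.446·t = ln(35.73) = 3.576, so t = 3.576/0.446 = 8.0179.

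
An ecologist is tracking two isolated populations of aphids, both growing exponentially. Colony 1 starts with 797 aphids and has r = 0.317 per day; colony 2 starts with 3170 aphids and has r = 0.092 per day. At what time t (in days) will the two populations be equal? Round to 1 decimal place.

6.1 days

Set 797·e^(0.317t) = 3170·e^(0.092t).
e^((0.317 − 0.092)t) = 3170/797 → e^(0.225·t) = 3.9774.
0.225·t = ln(3.9774) = 1.3806, so t = 1.3806/0.225 = 6.1361.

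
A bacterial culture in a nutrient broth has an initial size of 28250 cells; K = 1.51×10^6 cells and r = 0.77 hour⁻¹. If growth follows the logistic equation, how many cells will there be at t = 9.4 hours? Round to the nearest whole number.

1455142 cells

A = (K − N₀)/N₀ = (1.51×10^6 − 28250)/28250 = 52.451.
N(t) = K/(1 + A·e^(−rt)) = 1.51×10^6/(1 + 52.451×e^(−0.77×9.4)).
e^(−7.238) = 0.00071875; denominator = 1 + 52.451×0.00071875 = 1.0377.
N = 1.51×10^6/1.0377 = 1.455142×10^6.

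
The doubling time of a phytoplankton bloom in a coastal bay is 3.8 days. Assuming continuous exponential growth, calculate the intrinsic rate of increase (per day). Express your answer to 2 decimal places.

r = ln(2)/t_d = 0.6931/3.8 = 0.18241.

0.18 per day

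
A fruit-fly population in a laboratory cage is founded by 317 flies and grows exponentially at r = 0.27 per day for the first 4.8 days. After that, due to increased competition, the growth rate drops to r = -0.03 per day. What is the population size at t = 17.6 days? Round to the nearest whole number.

Phase 1: N(4.8) = 317·e^(0.27×4.8) = 317·e^1.296 = 1158.52.
Phase 2 runs for 17.6 − 4.8 = 12.8 days at r = -0.03.
N(17.6) = 1158.52·e^(-0.03×12.8) = 1158.52·e^-0.384 = 789.107.

789 flies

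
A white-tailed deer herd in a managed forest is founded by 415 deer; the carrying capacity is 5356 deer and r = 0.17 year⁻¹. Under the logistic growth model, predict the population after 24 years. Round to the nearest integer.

4459 deer

A = (K − N₀)/N₀ = (5356 − 415)/415 = 11.906.
N(t) = K/(1 + A·e^(−rt)) = 5356/(1 + 11.906×e^(−0.17×24)).
e^(−4.08) = 0.016907; denominator = 1 + 11.906×0.016907 = 1.2013.
N = 5356/1.2013 = 4458.5.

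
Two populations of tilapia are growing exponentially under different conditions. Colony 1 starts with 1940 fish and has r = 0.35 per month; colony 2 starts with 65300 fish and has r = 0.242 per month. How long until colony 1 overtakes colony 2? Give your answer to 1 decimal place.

Set 1940·e^(0.35t) = 65300·e^(0.242t).
e^((0.35 − 0.242)t) = 65300/1940 → e^(0.108·t) = 33.66.
0.108·t = ln(33.66) = 3.5163, so t = 3.5163/0.108 = 32.558.

32.6 months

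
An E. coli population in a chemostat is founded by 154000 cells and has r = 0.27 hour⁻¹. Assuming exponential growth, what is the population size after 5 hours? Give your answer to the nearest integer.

594044 cells

N(t) = N₀·e^(rt) = 154000 × e^(0.27×5) = 154000 × e^1.35.
e^1.35 ≈ 3.8574, so N ≈ 154000 × 3.8574 = 594044.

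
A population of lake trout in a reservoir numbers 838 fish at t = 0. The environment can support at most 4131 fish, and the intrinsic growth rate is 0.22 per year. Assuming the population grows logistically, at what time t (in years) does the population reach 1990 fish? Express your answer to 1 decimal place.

A = (K − N₀)/N₀ = (4131 − 838)/838 = 3.9296.
Solve 4131/(1 + 3.9296·e^(−0.22t)) = 1990: 1 + 3.9296·e^(−0.22t) = 2.0759, so e^(−0.22t) = 0.273789.
−0.22·t = ln(0.273789) = -1.2954, so t = 1.2954/0.22 = 5.8882.

5.9 years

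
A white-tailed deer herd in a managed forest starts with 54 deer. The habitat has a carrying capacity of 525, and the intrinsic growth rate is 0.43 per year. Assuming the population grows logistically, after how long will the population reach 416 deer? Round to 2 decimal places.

A = (K − N₀)/N₀ = (525 − 54)/54 = 8.7222.
Solve 525/(1 + 8.7222·e^(−0.43t)) = 416: 1 + 8.7222·e^(−0.43t) = 1.262, so e^(−0.43t) = 0.0300404.
−0.43·t = ln(0.0300404) = -3.5052, so t = 3.5052/0.43 = 8.1517.

8.15 years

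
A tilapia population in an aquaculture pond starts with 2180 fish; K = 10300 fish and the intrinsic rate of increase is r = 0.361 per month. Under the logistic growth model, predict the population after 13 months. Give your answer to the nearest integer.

9960 fish

A = (K − N₀)/N₀ = (10300 − 2180)/2180 = 3.7248.
N(t) = K/(1 + A·e^(−rt)) = 10300/(1 + 3.7248×e^(−0.361×13)).
e^(−4.693) = 0.0091592; denominator = 1 + 3.7248×0.0091592 = 1.0341.
N = 10300/1.0341 = 9960.2.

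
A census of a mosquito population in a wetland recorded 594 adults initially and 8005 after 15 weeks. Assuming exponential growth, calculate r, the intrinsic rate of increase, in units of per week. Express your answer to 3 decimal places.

0.173 per week

From N(t) = N₀·e^(rt): e^(r·15) = 8005/594 = 13.476.
r·15 = ln(13.476) = 2.6009, so r = 2.6009/15 = 0.1734.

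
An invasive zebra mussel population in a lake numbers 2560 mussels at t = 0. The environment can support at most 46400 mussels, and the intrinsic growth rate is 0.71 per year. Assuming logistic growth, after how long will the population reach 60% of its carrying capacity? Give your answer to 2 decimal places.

4.57 years

A = (K − N₀)/N₀ = (46400 − 2560)/2560 = 17.125.
Solve 46400/(1 + 17.125·e^(−0.71t)) = 27840: 1 + 17.125·e^(−0.71t) = 1.6667, so e^(−0.71t) = 0.0389294.
−0.71·t = ln(0.0389294) = -3.246, so t = 3.246/0.71 = 4.5718.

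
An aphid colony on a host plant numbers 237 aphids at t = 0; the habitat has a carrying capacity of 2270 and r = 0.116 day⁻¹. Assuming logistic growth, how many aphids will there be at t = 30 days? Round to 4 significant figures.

1796 aphids

A = (K − N₀)/N₀ = (2270 − 237)/237 = 8.5781.
N(t) = K/(1 + A·e^(−rt)) = 2270/(1 + 8.5781×e^(−0.116×30)).
e^(−3.48) = 0.030807; denominator = 1 + 8.5781×0.030807 = 1.2643.
N = 2270/1.2643 = 1795.51.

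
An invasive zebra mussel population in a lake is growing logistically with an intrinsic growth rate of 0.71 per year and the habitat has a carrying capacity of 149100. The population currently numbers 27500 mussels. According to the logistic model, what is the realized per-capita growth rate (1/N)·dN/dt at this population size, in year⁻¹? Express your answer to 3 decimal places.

0.579 per year

(1/N)·dN/dt = r(1 − N/K) = 0.71 × (1 − 27500/149100).
= 0.71 × 0.81556 = 0.57905.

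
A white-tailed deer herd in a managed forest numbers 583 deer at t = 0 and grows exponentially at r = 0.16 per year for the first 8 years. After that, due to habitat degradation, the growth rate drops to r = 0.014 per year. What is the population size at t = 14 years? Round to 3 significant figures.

Phase 1: N(8) = 583·e^(0.16×8) = 583·e^1.28 = 2096.84.
Phase 2 runs for 14 − 8 = 6 years at r = 0.014.
N(14) = 2096.84·e^(0.014×6) = 2096.84·e^0.084 = 2280.58.

2280 deer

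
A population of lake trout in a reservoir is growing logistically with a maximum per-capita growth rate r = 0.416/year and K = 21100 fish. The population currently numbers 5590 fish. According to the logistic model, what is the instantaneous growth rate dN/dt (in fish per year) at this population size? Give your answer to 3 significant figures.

dN/dt = rN(1 − N/K) = 0.416 × 5590 × (1 − 5590/21100).
1 − 5590/21100 = 0.73507; dN/dt = 0.416 × 5590 × 0.73507 = 1709.4.

1710 fish per year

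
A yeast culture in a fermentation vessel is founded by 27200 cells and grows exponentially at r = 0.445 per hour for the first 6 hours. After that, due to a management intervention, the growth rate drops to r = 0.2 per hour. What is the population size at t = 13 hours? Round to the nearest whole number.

1592749 cells

Phase 1: N(6) = 27200·e^(0.445×6) = 27200·e^2.67 = 392767.
Phase 2 runs for 13 − 6 = 7 hours at r = 0.2.
N(13) = 392767·e^(0.2×7) = 392767·e^1.4 = 1.592749×10^6.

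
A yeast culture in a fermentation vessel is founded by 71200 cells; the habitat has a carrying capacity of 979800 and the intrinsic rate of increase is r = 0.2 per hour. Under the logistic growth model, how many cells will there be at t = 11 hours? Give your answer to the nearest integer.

A = (K − N₀)/N₀ = (979800 − 71200)/71200 = 12.761.
N(t) = K/(1 + A·e^(−rt)) = 979800/(1 + 12.761×e^(−0.2×11)).
e^(−2.2) = 0.1108; denominator = 1 + 12.761×0.1108 = 2.414.
N = 979800/2.414 = 405885.

405885 cells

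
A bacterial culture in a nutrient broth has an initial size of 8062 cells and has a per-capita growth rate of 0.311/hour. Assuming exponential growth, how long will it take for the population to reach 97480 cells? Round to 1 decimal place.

Set N₀·e^(rt) = 97480: e^(0.311·t) = 97480/8062 = 12.091.
0.311·t = ln(12.091) = 2.4925, so t = 2.4925/0.311 = 8.0144.

8.0 hours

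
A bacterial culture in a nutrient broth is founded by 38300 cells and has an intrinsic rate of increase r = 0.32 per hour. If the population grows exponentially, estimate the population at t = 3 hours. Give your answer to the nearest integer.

N(t) = N₀·e^(rt) = 38300 × e^(0.32×3) = 38300 × e^0.96.
e^0.96 ≈ 2.6117, so N ≈ 38300 × 2.6117 = 100028.

100028 cells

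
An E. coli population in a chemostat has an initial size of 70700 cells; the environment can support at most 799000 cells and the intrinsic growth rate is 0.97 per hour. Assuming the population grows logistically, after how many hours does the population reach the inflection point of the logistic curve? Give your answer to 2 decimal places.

2.40 hours

Logistic growth is fastest at N = K/2 = 399500.
A = (K − N₀)/N₀ = 10.301. Set K/(1 + A·e^(−rt)) = K/2 → A·e^(−rt) = 1.
e^(−0.97t) = 1/10.301 = 0.0970754, so t = ln(10.301)/0.97 = 2.3323/0.97 = 2.4044.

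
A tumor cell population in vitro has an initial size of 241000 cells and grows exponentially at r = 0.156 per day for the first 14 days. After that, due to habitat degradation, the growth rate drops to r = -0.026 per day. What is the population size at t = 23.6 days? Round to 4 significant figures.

Phase 1: N(14) = 241000·e^(0.156×14) = 241000·e^2.184 = 2.140505×10^6.
Phase 2 runs for 23.6 − 14 = 9.6 days at r = -0.026.
N(23.6) = 2.140505×10^6·e^(-0.026×9.6) = 2.140505×10^6·e^-0.2496 = 1.667694×10^6.

1668000 cells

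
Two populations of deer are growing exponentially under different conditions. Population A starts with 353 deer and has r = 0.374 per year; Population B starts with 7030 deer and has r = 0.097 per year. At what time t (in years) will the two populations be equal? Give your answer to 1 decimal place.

10.8 years

Set 353·e^(0.374t) = 7030·e^(0.097t).
e^((0.374 − 0.097)t) = 7030/353 → e^(0.277·t) = 19.915.
0.277·t = ln(19.915) = 2.9915, so t = 2.9915/0.277 = 10.8.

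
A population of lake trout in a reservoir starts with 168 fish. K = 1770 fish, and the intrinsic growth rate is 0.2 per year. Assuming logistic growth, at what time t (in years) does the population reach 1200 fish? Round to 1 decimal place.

A = (K − N₀)/N₀ = (1770 − 168)/168 = 9.5357.
Solve 1770/(1 + 9.5357·e^(−0.2t)) = 1200: 1 + 9.5357·e^(−0.2t) = 1.475, so e^(−0.2t) = 0.0498127.
−0.2·t = ln(0.0498127) = -2.9995, so t = 2.9995/0.2 = 14.997.

15.0 years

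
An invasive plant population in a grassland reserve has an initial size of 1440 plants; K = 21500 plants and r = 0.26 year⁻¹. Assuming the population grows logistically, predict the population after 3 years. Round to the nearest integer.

2911 plants

A = (K − N₀)/N₀ = (21500 − 1440)/1440 = 13.931.
N(t) = K/(1 + A·e^(−rt)) = 21500/(1 + 13.931×e^(−0.26×3)).
e^(−0.78) = 0.45841; denominator = 1 + 13.931×0.45841 = 7.3859.
N = 21500/7.3859 = 2910.97.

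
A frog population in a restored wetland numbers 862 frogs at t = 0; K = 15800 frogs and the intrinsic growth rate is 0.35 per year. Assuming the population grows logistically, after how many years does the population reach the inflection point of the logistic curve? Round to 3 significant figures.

8.15 years

Logistic growth is fastest at N = K/2 = 7900.
A = (K − N₀)/N₀ = 17.329. Set K/(1 + A·e^(−rt)) = K/2 → A·e^(−rt) = 1.
e^(−0.35t) = 1/17.329 = 0.0577052, so t = ln(17.329)/0.35 = 2.8524/0.35 = 8.1497.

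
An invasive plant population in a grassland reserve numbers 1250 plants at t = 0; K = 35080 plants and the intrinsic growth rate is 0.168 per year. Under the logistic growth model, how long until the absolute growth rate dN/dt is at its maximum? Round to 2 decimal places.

19.63 years

Logistic growth is fastest at N = K/2 = 17540.
A = (K − N₀)/N₀ = 27.064. Set K/(1 + A·e^(−rt)) = K/2 → A·e^(−rt) = 1.
e^(−0.168t) = 1/27.064 = 0.0369495, so t = ln(27.064)/0.168 = 3.2982/0.168 = 19.632.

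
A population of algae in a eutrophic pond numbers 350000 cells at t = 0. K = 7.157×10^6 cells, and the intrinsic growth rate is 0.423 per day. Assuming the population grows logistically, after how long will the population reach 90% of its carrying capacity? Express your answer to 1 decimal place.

12.2 days

A = (K − N₀)/N₀ = (7.157×10^6 − 350000)/350000 = 19.449.
Solve 7.157×10^6/(1 + 19.449·e^(−0.423t)) = 6.4413×10^6: 1 + 19.449·e^(−0.423t) = 1.1111, so e^(−0.423t) = 0.00571307.
−0.423·t = ln(0.00571307) = -5.165, so t = 5.165/0.423 = 12.21.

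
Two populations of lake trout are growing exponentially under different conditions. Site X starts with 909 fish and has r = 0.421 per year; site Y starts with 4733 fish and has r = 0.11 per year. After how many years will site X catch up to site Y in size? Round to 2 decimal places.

Set 909·e^(0.421t) = 4733·e^(0.11t).
e^((0.421 − 0.11)t) = 4733/909 → e^(0.311·t) = 5.2068.
0.311·t = ln(5.2068) = 1.65, so t = 1.65/0.311 = 5.3054.

5.31 years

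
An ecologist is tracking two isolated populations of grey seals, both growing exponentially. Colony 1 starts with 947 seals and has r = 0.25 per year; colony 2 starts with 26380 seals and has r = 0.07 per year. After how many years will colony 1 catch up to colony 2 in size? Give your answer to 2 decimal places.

Set 947·e^(0.25t) = 26380·e^(0.07t).
e^((0.25 − 0.07)t) = 26380/947 → e^(0.18·t) = 27.856.
0.18·t = ln(27.856) = 3.3271, so t = 3.3271/0.18 = 18.484.

18.48 years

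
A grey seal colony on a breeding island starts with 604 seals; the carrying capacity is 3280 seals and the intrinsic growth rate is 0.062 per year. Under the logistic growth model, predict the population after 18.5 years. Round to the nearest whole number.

A = (K − N₀)/N₀ = (3280 − 604)/604 = 4.4305.
N(t) = K/(1 + A·e^(−rt)) = 3280/(1 + 4.4305×e^(−0.062×18.5)).
e^(−1.147) = 0.31759; denominator = 1 + 4.4305×0.31759 = 2.4071.
N = 3280/2.4071 = 1362.66.

1363 seals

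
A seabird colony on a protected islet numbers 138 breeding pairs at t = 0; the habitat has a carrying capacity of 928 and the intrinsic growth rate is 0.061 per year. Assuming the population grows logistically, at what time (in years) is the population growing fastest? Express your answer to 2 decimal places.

28.60 years

Logistic growth is fastest at N = K/2 = 464.
A = (K − N₀)/N₀ = 5.7246. Set K/(1 + A·e^(−rt)) = K/2 → A·e^(−rt) = 1.
e^(−0.061t) = 1/5.7246 = 0.174684, so t = ln(5.7246)/0.061 = 1.7448/0.061 = 28.603.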